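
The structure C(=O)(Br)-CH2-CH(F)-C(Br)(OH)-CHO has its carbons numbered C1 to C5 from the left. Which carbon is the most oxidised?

Tallying each carbon's bonds:
C1: 1C, 2O, 1Br → 0 + 2 + 1 = +3
C2: 2C, 2H → 0 − 2 = -2
C3: 2C, 1H, 1F → 0 − 1 + 1 = 0
C4: 2C, 1O, 1Br → 0 + 1 + 1 = +2
C5: 1C, 1H, 2O → 0 − 1 + 2 = +1
The most oxidised carbon is C1 at +3.

C1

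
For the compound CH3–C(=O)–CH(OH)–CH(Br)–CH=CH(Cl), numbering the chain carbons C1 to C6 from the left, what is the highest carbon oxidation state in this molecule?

Tallying each carbon's bonds:
C1: 1C, 3H → 0 − 3 = -3
C2: 2C, 2O → 0 + 2 = +2
C3: 2C, 1H, 1O → 0 − 1 + 1 = 0
C4: 2C, 1H, 1Br → 0 − 1 + 1 = 0
C5: 3C, 1H → 0 − 1 = -1
C6: 2C, 1H, 1Cl → 0 − 1 + 1 = 0
The highest value is +2.

+2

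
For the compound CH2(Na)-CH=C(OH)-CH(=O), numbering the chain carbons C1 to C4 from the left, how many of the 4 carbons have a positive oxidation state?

Each bond to a more electronegative atom (O, N, halogen) counts +1, each bond to a less electronegative atom (H, metal, B, Si) counts −1, and each C–C bond counts 0. Tallying each carbon:
C1: 1C, 2H, 1Na → 0 − 2 − 1 = -3
C2: 3C, 1H → 0 − 1 = -1
C3: 3C, 1O → 0 + 1 = +1
C4: 1C, 1H, 2O → 0 − 1 + 2 = +1
2 carbons (C3, C4) meet the condition.

2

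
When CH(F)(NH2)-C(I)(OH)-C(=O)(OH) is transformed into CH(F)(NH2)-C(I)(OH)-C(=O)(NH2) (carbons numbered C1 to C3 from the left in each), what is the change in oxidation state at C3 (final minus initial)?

0

Before: C3 has 1 bond to C, 3 bonds to O → oxidation state +3.
After: C3 has 1 bond to C, 2 bonds to O, 1 bond to N → oxidation state +3.
Δ = +3 − (+3) = 0, so no net redox change at C3.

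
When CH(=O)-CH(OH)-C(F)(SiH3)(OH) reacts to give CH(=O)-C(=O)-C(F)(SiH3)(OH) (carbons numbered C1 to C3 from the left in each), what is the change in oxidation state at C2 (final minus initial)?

Before: C2 has 2 bonds to C, 1 bond to H, 1 bond to O → oxidation state 0.
After: C2 has 2 bonds to C, 2 bonds to O → oxidation state +2.
Δ = +2 − (0) = +2, so this is an oxidation at C2.

+2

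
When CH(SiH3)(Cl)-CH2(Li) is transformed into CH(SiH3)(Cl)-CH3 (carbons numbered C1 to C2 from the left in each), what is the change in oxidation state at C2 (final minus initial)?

0

Before: C2 has 1 bond to C, 2 bonds to H, 1 bond to Li → oxidation state -3.
After: C2 has 1 bond to C, 3 bonds to H → oxidation state -3.
Δ = -3 − (-3) = 0, so no net redox change at C2.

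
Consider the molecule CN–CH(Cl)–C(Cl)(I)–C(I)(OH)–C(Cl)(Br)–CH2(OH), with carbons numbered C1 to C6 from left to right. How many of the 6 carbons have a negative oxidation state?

Each bond to a more electronegative atom (O, N, halogen) counts +1, each bond to a less electronegative atom (H, metal, B, Si) counts −1, and each C–C bond counts 0. Tallying each carbon:
C1: 1C, 3N → 0 + 3 = +3
C2: 2C, 1H, 1Cl → 0 − 1 + 1 = 0
C3: 2C, 1Cl, 1I → 0 + 1 + 1 = +2
C4: 2C, 1O, 1I → 0 + 1 + 1 = +2
C5: 2C, 1Cl, 1Br → 0 + 1 + 1 = +2
C6: 1C, 2H, 1O → 0 − 2 + 1 = -1
1 carbon (C6) meets the condition.

1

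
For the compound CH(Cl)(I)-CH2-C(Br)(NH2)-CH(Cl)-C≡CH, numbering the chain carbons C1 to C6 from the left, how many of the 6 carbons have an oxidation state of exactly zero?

2

Tallying each carbon's bonds:
C1: 1C, 1H, 1Cl, 1I → 0 − 1 + 1 + 1 = +1
C2: 2C, 2H → 0 − 2 = -2
C3: 2C, 1N, 1Br → 0 + 1 + 1 = +2
C4: 2C, 1H, 1Cl → 0 − 1 + 1 = 0
C5: 4C → 0 = 0
C6: 3C, 1H → 0 − 1 = -1
2 carbons (C4, C5) meet the condition.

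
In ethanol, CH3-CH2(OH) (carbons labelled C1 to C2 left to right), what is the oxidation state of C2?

-1

Bonds to more-electronegative neighbours contribute +1 each, bonds to H or metals contribute −1 each, and C–C bonds contribute 0.
C2 has one bond to H (-1), one bond to H (-1), one bond to O (+1), one bond to C (0).
Oxidation state = -1 − 1 + 1 + 0 = -1.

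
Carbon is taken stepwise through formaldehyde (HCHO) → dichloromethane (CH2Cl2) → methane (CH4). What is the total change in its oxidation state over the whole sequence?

Carbon oxidation states along the series — formaldehyde: 0, dichloromethane: 0, methane: -4.
Net change = -4 − (0) = -4.

-4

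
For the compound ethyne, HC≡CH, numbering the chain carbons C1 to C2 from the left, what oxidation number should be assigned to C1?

C1 has one bond to H (-1), a triple bond to C (3×0 = 0).
Oxidation state = -1 + 0 = -1.

-1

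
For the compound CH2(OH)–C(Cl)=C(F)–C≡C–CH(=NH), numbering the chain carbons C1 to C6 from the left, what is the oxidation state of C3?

C3 has a double bond to C (2×0 = 0), one bond to C (0), one bond to F (+1).
Oxidation state = 0 + 0 + 1 = +1.

+1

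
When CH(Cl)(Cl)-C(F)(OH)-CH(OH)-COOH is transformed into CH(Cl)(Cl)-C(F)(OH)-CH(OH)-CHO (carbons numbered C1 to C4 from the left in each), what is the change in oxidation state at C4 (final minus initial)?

Before: C4 has 1 bond to C, 3 bonds to O → oxidation state +3.
After: C4 has 1 bond to C, 1 bond to H, 2 bonds to O → oxidation state +1.
Δ = +1 − (+3) = -2, so this is a reduction at C4.

-2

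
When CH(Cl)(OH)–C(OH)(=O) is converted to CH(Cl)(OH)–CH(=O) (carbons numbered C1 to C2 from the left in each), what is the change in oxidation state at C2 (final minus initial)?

-2

Before: C2 has 1 bond to C, 3 bonds to O → oxidation state +3.
After: C2 has 1 bond to C, 1 bond to H, 2 bonds to O → oxidation state +1.
Δ = +1 − (+3) = -2, so this is a reduction at C2.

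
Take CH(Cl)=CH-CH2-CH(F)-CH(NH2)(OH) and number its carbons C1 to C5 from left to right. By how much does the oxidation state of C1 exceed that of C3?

+2

C1: 2C, 1H, 1Cl → 0 − 1 + 1 = 0
C3: 2C, 2H → 0 − 2 = -2
Difference: 0 − (-2) = +2.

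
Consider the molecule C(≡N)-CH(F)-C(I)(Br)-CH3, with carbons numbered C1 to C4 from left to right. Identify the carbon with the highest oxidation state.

Assign +1 per bond to O/N/halogen, −1 per bond to H or an electropositive element, and 0 per bond to carbon. Tallying each carbon:
C1: 1C, 3N → 0 + 3 = +3
C2: 2C, 1H, 1F → 0 − 1 + 1 = 0
C3: 2C, 1Br, 1I → 0 + 1 + 1 = +2
C4: 1C, 3H → 0 − 3 = -3
The most oxidised carbon is C1 at +3.

C1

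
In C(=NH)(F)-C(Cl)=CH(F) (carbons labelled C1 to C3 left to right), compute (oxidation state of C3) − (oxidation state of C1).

C3: 2C, 1H, 1F → 0 − 1 + 1 = 0
C1: 1C, 2N, 1F → 0 + 2 + 1 = +3
Difference: 0 − (+3) = -3.

-3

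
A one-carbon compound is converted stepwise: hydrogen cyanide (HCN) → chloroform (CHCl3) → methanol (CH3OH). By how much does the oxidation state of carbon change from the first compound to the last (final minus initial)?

-4

Carbon oxidation states along the series — hydrogen cyanide: +2, chloroform: +2, methanol: -2.
Net change = -2 − (+2) = -4.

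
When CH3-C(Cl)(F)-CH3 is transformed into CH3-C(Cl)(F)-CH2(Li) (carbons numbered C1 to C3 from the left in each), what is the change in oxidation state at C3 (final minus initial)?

Before: C3 has 1 bond to C, 3 bonds to H → oxidation state -3.
After: C3 has 1 bond to C, 2 bonds to H, 1 bond to Li → oxidation state -3.
Δ = -3 − (-3) = 0, so no net redox change at C3.

0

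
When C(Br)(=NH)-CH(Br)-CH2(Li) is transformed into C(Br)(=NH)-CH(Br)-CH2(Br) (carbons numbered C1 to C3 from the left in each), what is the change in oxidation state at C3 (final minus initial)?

Before: C3 has 1 bond to C, 2 bonds to H, 1 bond to Li → oxidation state -3.
After: C3 has 1 bond to C, 2 bonds to H, 1 bond to Br → oxidation state -1.
Δ = -1 − (-3) = +2, so this is an oxidation at C3.

+2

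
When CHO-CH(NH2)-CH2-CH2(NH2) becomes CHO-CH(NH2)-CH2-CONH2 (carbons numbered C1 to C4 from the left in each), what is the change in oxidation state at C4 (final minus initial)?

+4

Before: C4 has 1 bond to C, 2 bonds to H, 1 bond to N → oxidation state -1.
After: C4 has 1 bond to C, 2 bonds to O, 1 bond to N → oxidation state +3.
Δ = +3 − (-1) = +4, so this is an oxidation at C4.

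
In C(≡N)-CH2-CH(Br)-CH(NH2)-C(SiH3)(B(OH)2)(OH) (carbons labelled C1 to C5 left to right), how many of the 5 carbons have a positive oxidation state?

1

Each bond to a more electronegative atom (O, N, halogen) counts +1, each bond to a less electronegative atom (H, metal, B, Si) counts −1, and each C–C bond counts 0. Tallying each carbon:
C1: 1C, 3N → 0 + 3 = +3
C2: 2C, 2H → 0 − 2 = -2
C3: 2C, 1H, 1Br → 0 − 1 + 1 = 0
C4: 2C, 1H, 1N → 0 − 1 + 1 = 0
C5: 1C, 1O, 1B, 1Si → 0 + 1 − 1 − 1 = -1
1 carbon (C1) meets the condition.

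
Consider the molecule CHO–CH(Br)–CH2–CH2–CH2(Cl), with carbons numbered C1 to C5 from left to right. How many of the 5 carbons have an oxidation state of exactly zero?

Tallying each carbon's bonds:
C1: 1C, 1H, 2O → 0 − 1 + 2 = +1
C2: 2C, 1H, 1Br → 0 − 1 + 1 = 0
C3: 2C, 2H → 0 − 2 = -2
C4: 2C, 2H → 0 − 2 = -2
C5: 1C, 2H, 1Cl → 0 − 2 + 1 = -1
1 carbon (C2) meets the condition.

1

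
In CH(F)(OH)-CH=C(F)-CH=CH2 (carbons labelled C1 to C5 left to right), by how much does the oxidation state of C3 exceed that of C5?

C3: 3C, 1F → 0 + 1 = +1
C5: 2C, 2H → 0 − 2 = -2
Difference: +1 − (-2) = +3.

+3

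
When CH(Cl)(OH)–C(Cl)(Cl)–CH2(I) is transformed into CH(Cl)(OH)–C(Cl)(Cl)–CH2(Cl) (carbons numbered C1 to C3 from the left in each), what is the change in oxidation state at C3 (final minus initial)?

Before: C3 has 1 bond to C, 2 bonds to H, 1 bond to I → oxidation state -1.
After: C3 has 1 bond to C, 2 bonds to H, 1 bond to Cl → oxidation state -1.
Δ = -1 − (-1) = 0, so no net redox change at C3.

0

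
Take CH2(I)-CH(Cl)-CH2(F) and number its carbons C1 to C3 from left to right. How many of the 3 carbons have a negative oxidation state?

2

Tallying each carbon's bonds:
C1: 1C, 2H, 1I → 0 − 2 + 1 = -1
C2: 2C, 1H, 1Cl → 0 − 1 + 1 = 0
C3: 1C, 2H, 1F → 0 − 2 + 1 = -1
2 carbons (C1, C3) meet the condition.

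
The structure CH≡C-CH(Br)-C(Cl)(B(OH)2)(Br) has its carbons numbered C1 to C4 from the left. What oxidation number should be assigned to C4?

+1

C4 has one bond to C (0), one bond to Cl (+1), one bond to B (-1), one bond to Br (+1).
Oxidation state = 0 + 1 − 1 + 1 = +1.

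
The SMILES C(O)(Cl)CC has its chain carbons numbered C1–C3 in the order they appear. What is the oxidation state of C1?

+1

C1 has one bond to C (0), one bond to O (+1), one bond to Cl (+1), one bond to H (-1).
Oxidation state = 0 + 1 + 1 − 1 = +1.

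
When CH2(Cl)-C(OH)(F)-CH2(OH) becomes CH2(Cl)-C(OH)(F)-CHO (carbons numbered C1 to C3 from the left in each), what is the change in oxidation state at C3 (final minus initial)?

Before: C3 has 1 bond to C, 2 bonds to H, 1 bond to O → oxidation state -1.
After: C3 has 1 bond to C, 1 bond to H, 2 bonds to O → oxidation state +1.
Δ = +1 − (-1) = +2, so this is an oxidation at C3.

+2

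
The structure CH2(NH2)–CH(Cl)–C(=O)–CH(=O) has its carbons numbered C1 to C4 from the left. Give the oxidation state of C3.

C3 has one bond to C (0), one bond to C (0), a double bond to O (2×+1 = +2).
Oxidation state = 0 + 0 + 2 = +2.

+2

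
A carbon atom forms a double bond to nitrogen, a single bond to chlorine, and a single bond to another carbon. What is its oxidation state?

+3

Each bond to a more electronegative atom (O, N, halogen) counts +1, each bond to a less electronegative atom (H, metal, B, Si) counts −1, and each C–C bond counts 0.
The carbon has one bond to C (0), a double bond to N (2×+1 = +2), one bond to Cl (+1).
Oxidation state = 0 + 2 + 1 = +3.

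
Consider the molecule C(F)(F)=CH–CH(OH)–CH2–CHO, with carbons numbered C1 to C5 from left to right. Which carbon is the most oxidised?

C1

Tallying each carbon's bonds:
C1: 2C, 2F → 0 + 2 = +2
C2: 3C, 1H → 0 − 1 = -1
C3: 2C, 1H, 1O → 0 − 1 + 1 = 0
C4: 2C, 2H → 0 − 2 = -2
C5: 1C, 1H, 2O → 0 − 1 + 2 = +1
The most oxidised carbon is C1 at +2.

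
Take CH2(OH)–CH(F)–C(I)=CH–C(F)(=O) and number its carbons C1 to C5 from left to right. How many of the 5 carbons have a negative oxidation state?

Tallying each carbon's bonds:
C1: 1C, 2H, 1O → 0 − 2 + 1 = -1
C2: 2C, 1H, 1F → 0 − 1 + 1 = 0
C3: 3C, 1I → 0 + 1 = +1
C4: 3C, 1H → 0 − 1 = -1
C5: 1C, 2O, 1F → 0 + 2 + 1 = +3
2 carbons (C1, C4) meet the condition.

2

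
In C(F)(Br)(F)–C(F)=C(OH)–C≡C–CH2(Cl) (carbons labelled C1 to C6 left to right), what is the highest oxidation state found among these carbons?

Tallying each carbon's bonds:
C1: 1C, 2F, 1Br → 0 + 2 + 1 = +3
C2: 3C, 1F → 0 + 1 = +1
C3: 3C, 1O → 0 + 1 = +1
C4: 4C → 0 = 0
C5: 4C → 0 = 0
C6: 1C, 2H, 1Cl → 0 − 2 + 1 = -1
The highest value is +3.

+3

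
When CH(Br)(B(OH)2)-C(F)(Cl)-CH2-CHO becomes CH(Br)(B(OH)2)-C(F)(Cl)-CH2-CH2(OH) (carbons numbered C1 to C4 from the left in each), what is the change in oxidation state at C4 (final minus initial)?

Before: C4 has 1 bond to C, 1 bond to H, 2 bonds to O → oxidation state +1.
After: C4 has 1 bond to C, 2 bonds to H, 1 bond to O → oxidation state -1.
Δ = -1 − (+1) = -2, so this is a reduction at C4.

-2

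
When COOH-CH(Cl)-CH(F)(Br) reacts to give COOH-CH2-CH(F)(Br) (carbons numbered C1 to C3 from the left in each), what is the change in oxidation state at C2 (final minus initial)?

-2

Before: C2 has 2 bonds to C, 1 bond to H, 1 bond to Cl → oxidation state 0.
After: C2 has 2 bonds to C, 2 bonds to H → oxidation state -2.
Δ = -2 − (0) = -2, so this is a reduction at C2.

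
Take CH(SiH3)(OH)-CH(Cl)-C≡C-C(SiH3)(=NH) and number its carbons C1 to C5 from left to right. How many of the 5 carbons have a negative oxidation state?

Each bond to a more electronegative atom (O, N, halogen) counts +1, each bond to a less electronegative atom (H, metal, B, Si) counts −1, and each C–C bond counts 0. Tallying each carbon:
C1: 1C, 1H, 1O, 1Si → 0 − 1 + 1 − 1 = -1
C2: 2C, 1H, 1Cl → 0 − 1 + 1 = 0
C3: 4C → 0 = 0
C4: 4C → 0 = 0
C5: 1C, 2N, 1Si → 0 + 2 − 1 = +1
1 carbon (C1) meets the condition.

1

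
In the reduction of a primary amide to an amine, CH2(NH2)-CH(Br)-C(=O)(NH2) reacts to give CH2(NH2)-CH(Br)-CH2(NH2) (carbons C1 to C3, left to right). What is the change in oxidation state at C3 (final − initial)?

Before: C3 has 1 bond to C, 2 bonds to O, 1 bond to N → oxidation state +3.
After: C3 has 1 bond to C, 2 bonds to H, 1 bond to N → oxidation state -1.
Δ = -1 − (+3) = -4, so this is a reduction at C3.

-4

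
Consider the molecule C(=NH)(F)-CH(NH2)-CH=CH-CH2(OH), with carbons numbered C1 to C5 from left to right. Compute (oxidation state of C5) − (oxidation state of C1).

C5: 1C, 2H, 1O → 0 − 2 + 1 = -1
C1: 1C, 2N, 1F → 0 + 2 + 1 = +3
Difference: -1 − (+3) = -4.

-4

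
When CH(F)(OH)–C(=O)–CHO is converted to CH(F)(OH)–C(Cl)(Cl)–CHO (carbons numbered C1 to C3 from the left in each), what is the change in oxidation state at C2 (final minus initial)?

Before: C2 has 2 bonds to C, 2 bonds to O → oxidation state +2.
After: C2 has 2 bonds to C, 2 bonds to Cl → oxidation state +2.
Δ = +2 − (+2) = 0, so no net redox change at C2.

0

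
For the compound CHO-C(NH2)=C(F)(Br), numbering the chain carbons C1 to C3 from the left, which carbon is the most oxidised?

Count +1 for every bond to an atom more electronegative than carbon and −1 for every bond to one less electronegative; C–C bonds are 0. Tallying each carbon:
C1: 1C, 1H, 2O → 0 − 1 + 2 = +1
C2: 3C, 1N → 0 + 1 = +1
C3: 2C, 1F, 1Br → 0 + 1 + 1 = +2
The most oxidised carbon is C3 at +2.

C3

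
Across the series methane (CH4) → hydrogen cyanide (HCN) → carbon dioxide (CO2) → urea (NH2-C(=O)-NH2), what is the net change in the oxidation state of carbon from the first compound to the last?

Carbon oxidation states along the series — methane: -4, hydrogen cyanide: +2, carbon dioxide: +4, urea: +4.
Net change = +4 − (-4) = +8.

+8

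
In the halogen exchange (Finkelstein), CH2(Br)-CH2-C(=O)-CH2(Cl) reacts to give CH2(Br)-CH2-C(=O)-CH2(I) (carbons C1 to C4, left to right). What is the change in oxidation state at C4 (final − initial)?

0

Before: C4 has 1 bond to C, 2 bonds to H, 1 bond to Cl → oxidation state -1.
After: C4 has 1 bond to C, 2 bonds to H, 1 bond to I → oxidation state -1.
Δ = -1 − (-1) = 0, so no net redox change at C4.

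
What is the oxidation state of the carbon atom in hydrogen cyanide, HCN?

+2

The carbon has one bond to H (-1), a triple bond to N (3×+1 = +3).
Oxidation state = -1 + 3 = +2.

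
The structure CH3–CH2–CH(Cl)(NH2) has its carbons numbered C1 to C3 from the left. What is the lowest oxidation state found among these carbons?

Bonds to more-electronegative neighbours contribute +1 each, bonds to H or metals contribute −1 each, and C–C bonds contribute 0. Tallying each carbon:
C1: 1C, 3H → 0 − 3 = -3
C2: 2C, 2H → 0 − 2 = -2
C3: 1C, 1H, 1N, 1Cl → 0 − 1 + 1 + 1 = +1
The lowest value is -3.

-3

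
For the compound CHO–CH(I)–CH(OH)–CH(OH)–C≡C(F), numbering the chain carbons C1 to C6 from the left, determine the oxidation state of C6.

+1

C6 has a triple bond to C (3×0 = 0), one bond to F (+1).
Oxidation state = 0 + 1 = +1.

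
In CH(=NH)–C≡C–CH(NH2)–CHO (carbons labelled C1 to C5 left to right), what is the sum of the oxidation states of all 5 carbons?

+2

Count +1 for every bond to an atom more electronegative than carbon and −1 for every bond to one less electronegative; C–C bonds are 0. Tallying each carbon:
C1: 1C, 1H, 2N → 0 − 1 + 2 = +1
C2: 4C → 0 = 0
C3: 4C → 0 = 0
C4: 2C, 1H, 1N → 0 − 1 + 1 = 0
C5: 1C, 1H, 2O → 0 − 1 + 2 = +1
Sum = +1 + 0 + 0 + 0 + 1 = +2.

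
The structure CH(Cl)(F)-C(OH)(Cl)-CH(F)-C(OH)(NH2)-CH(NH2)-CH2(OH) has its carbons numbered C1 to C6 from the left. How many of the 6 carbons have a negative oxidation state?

Each bond to a more electronegative atom (O, N, halogen) counts +1, each bond to a less electronegative atom (H, metal, B, Si) counts −1, and each C–C bond counts 0. Tallying each carbon:
C1: 1C, 1H, 1F, 1Cl → 0 − 1 + 1 + 1 = +1
C2: 2C, 1O, 1Cl → 0 + 1 + 1 = +2
C3: 2C, 1H, 1F → 0 − 1 + 1 = 0
C4: 2C, 1O, 1N → 0 + 1 + 1 = +2
C5: 2C, 1H, 1N → 0 − 1 + 1 = 0
C6: 1C, 2H, 1O → 0 − 2 + 1 = -1
1 carbon (C6) meets the condition.

1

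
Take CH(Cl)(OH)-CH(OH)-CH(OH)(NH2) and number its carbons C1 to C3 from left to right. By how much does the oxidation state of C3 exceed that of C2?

+1

C3: 1C, 1H, 1O, 1N → 0 − 1 + 1 + 1 = +1
C2: 2C, 1H, 1O → 0 − 1 + 1 = 0
Difference: +1 − (0) = +1.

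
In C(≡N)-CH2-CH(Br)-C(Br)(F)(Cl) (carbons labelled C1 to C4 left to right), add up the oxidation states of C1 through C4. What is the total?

Bonds to more-electronegative neighbours contribute +1 each, bonds to H or metals contribute −1 each, and C–C bonds contribute 0. Tallying each carbon:
C1: 1C, 3N → 0 + 3 = +3
C2: 2C, 2H → 0 − 2 = -2
C3: 2C, 1H, 1Br → 0 − 1 + 1 = 0
C4: 1C, 1F, 1Cl, 1Br → 0 + 1 + 1 + 1 = +3
Sum = +3 − 2 + 0 + 3 = +4.

+4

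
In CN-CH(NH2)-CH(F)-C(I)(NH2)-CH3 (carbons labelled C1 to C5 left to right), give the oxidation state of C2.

0

Each bond to a more electronegative atom (O, N, halogen) counts +1, each bond to a less electronegative atom (H, metal, B, Si) counts −1, and each C–C bond counts 0.
C2 has one bond to C (0), one bond to C (0), one bond to N (+1), one bond to H (-1).
Oxidation state = 0 + 0 + 1 − 1 = 0.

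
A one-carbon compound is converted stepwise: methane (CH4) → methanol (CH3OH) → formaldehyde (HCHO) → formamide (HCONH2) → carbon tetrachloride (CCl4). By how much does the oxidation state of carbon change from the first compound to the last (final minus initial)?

Carbon oxidation states along the series — methane: -4, methanol: -2, formaldehyde: 0, formamide: +2, carbon tetrachloride: +4.
Net change = +4 − (-4) = +8.

+8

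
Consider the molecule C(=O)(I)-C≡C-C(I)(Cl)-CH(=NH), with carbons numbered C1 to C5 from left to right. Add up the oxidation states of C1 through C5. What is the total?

Assign +1 per bond to O/N/halogen, −1 per bond to H or an electropositive element, and 0 per bond to carbon. Tallying each carbon:
C1: 1C, 2O, 1I → 0 + 2 + 1 = +3
C2: 4C → 0 = 0
C3: 4C → 0 = 0
C4: 2C, 1Cl, 1I → 0 + 1 + 1 = +2
C5: 1C, 1H, 2N → 0 − 1 + 2 = +1
Sum = +3 + 0 + 0 + 2 + 1 = +6.

+6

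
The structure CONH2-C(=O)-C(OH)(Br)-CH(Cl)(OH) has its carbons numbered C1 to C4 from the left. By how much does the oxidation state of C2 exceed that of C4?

C2: 2C, 2O → 0 + 2 = +2
C4: 1C, 1H, 1O, 1Cl → 0 − 1 + 1 + 1 = +1
Difference: +2 − (+1) = +1.

+1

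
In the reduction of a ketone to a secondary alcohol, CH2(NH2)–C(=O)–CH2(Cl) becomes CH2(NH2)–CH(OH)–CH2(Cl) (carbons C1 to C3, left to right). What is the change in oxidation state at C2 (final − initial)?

-2

Before: C2 has 2 bonds to C, 2 bonds to O → oxidation state +2.
After: C2 has 2 bonds to C, 1 bond to H, 1 bond to O → oxidation state 0.
Δ = 0 − (+2) = -2, so this is a reduction at C2.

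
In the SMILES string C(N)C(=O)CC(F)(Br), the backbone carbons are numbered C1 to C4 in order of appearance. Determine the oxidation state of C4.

+1

C4 has one bond to C (0), one bond to F (+1), one bond to Br (+1), one bond to H (-1).
Oxidation state = 0 + 1 + 1 − 1 = +1.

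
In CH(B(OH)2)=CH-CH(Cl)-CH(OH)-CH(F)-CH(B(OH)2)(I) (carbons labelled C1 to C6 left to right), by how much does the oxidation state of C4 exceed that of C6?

C4: 2C, 1H, 1O → 0 − 1 + 1 = 0
C6: 1C, 1H, 1I, 1B → 0 − 1 + 1 − 1 = -1
Difference: 0 − (-1) = +1.

+1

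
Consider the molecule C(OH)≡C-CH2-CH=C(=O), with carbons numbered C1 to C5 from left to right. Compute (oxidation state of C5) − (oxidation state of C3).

C5: 2C, 2O → 0 + 2 = +2
C3: 2C, 2H → 0 − 2 = -2
Difference: +2 − (-2) = +4.

+4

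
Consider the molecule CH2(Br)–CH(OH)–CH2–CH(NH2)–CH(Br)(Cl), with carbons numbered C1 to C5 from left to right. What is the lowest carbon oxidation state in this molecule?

-2

Count +1 for every bond to an atom more electronegative than carbon and −1 for every bond to one less electronegative; C–C bonds are 0. Tallying each carbon:
C1: 1C, 2H, 1Br → 0 − 2 + 1 = -1
C2: 2C, 1H, 1O → 0 − 1 + 1 = 0
C3: 2C, 2H → 0 − 2 = -2
C4: 2C, 1H, 1N → 0 − 1 + 1 = 0
C5: 1C, 1H, 1Cl, 1Br → 0 − 1 + 1 + 1 = +1
The lowest value is -2.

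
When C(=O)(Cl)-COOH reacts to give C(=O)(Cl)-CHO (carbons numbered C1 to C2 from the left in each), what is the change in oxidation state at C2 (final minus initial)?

-2

Before: C2 has 1 bond to C, 3 bonds to O → oxidation state +3.
After: C2 has 1 bond to C, 1 bond to H, 2 bonds to O → oxidation state +1.
Δ = +1 − (+3) = -2, so this is a reduction at C2.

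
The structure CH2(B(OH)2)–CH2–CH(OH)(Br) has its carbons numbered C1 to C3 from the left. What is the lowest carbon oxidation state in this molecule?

Assign +1 per bond to O/N/halogen, −1 per bond to H or an electropositive element, and 0 per bond to carbon. Tallying each carbon:
C1: 1C, 2H, 1B → 0 − 2 − 1 = -3
C2: 2C, 2H → 0 − 2 = -2
C3: 1C, 1H, 1O, 1Br → 0 − 1 + 1 + 1 = +1
The lowest value is -3.

-3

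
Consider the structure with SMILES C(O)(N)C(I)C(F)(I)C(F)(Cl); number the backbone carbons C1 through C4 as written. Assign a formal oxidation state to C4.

Each bond to a more electronegative atom (O, N, halogen) counts +1, each bond to a less electronegative atom (H, metal, B, Si) counts −1, and each C–C bond counts 0.
C4 has one bond to C (0), one bond to H (-1), one bond to F (+1), one bond to Cl (+1).
Oxidation state = 0 − 1 + 1 + 1 = +1.

+1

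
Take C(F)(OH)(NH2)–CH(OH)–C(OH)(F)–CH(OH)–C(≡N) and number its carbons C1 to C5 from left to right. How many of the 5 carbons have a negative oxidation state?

Tallying each carbon's bonds:
C1: 1C, 1O, 1N, 1F → 0 + 1 + 1 + 1 = +3
C2: 2C, 1H, 1O → 0 − 1 + 1 = 0
C3: 2C, 1O, 1F → 0 + 1 + 1 = +2
C4: 2C, 1H, 1O → 0 − 1 + 1 = 0
C5: 1C, 3N → 0 + 3 = +3
0 carbons meet the condition.

0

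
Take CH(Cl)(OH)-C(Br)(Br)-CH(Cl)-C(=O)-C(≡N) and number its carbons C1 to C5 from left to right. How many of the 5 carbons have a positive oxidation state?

Tallying each carbon's bonds:
C1: 1C, 1H, 1O, 1Cl → 0 − 1 + 1 + 1 = +1
C2: 2C, 2Br → 0 + 2 = +2
C3: 2C, 1H, 1Cl → 0 − 1 + 1 = 0
C4: 2C, 2O → 0 + 2 = +2
C5: 1C, 3N → 0 + 3 = +3
4 carbons (C1, C2, C4, C5) meet the condition.

4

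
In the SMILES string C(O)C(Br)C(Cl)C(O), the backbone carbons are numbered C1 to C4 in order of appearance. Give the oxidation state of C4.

-1

C4 has one bond to C (0), one bond to O (+1), one bond to H (-1), one bond to H (-1).
Oxidation state = 0 + 1 − 1 − 1 = -1.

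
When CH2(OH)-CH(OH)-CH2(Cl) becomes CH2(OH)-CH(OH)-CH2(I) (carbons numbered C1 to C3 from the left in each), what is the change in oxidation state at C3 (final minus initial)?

Before: C3 has 1 bond to C, 2 bonds to H, 1 bond to Cl → oxidation state -1.
After: C3 has 1 bond to C, 2 bonds to H, 1 bond to I → oxidation state -1.
Δ = -1 − (-1) = 0, so no net redox change at C3.

0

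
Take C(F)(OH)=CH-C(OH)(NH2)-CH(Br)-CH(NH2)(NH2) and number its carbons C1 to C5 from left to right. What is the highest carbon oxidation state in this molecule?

+2

Bonds to more-electronegative neighbours contribute +1 each, bonds to H or metals contribute −1 each, and C–C bonds contribute 0. Tallying each carbon:
C1: 2C, 1O, 1F → 0 + 1 + 1 = +2
C2: 3C, 1H → 0 − 1 = -1
C3: 2C, 1O, 1N → 0 + 1 + 1 = +2
C4: 2C, 1H, 1Br → 0 − 1 + 1 = 0
C5: 1C, 1H, 2N → 0 − 1 + 2 = +1
The highest value is +2.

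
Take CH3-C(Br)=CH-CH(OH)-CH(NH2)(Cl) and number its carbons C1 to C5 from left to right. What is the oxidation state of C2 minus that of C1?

+4

C2: 3C, 1Br → 0 + 1 = +1
C1: 1C, 3H → 0 − 3 = -3
Difference: +1 − (-3) = +4.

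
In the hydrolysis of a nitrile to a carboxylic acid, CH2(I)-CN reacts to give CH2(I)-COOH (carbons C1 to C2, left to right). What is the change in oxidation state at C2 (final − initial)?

0

Before: C2 has 1 bond to C, 3 bonds to N → oxidation state +3.
After: C2 has 1 bond to C, 3 bonds to O → oxidation state +3.
Δ = +3 − (+3) = 0, so no net redox change at C2.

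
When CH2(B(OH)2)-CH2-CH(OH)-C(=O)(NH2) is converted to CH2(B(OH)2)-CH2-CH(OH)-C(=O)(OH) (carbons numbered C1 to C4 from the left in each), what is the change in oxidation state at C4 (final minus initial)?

0

Before: C4 has 1 bond to C, 2 bonds to O, 1 bond to N → oxidation state +3.
After: C4 has 1 bond to C, 3 bonds to O → oxidation state +3.
Δ = +3 − (+3) = 0, so no net redox change at C4.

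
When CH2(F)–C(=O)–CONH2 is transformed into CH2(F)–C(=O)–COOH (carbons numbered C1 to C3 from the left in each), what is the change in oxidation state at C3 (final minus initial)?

Before: C3 has 1 bond to C, 2 bonds to O, 1 bond to N → oxidation state +3.
After: C3 has 1 bond to C, 3 bonds to O → oxidation state +3.
Δ = +3 − (+3) = 0, so no net redox change at C3.

0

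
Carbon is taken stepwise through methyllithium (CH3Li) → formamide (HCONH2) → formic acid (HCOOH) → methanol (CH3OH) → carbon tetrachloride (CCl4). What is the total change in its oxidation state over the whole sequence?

Carbon oxidation states along the series — methyllithium: -4, formamide: +2, formic acid: +2, methanol: -2, carbon tetrachloride: +4.
Net change = +4 − (-4) = +8.

+8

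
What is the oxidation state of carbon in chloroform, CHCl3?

Count +1 for every bond to an atom more electronegative than carbon and −1 for every bond to one less electronegative; C–C bonds are 0.
The carbon has one bond to H (-1), one bond to Cl (+1), one bond to Cl (+1), one bond to Cl (+1).
Oxidation state = -1 + 1 + 1 + 1 = +2.

+2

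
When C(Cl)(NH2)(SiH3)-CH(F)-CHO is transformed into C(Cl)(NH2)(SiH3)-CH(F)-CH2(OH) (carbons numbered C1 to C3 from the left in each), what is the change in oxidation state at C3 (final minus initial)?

-2

Before: C3 has 1 bond to C, 1 bond to H, 2 bonds to O → oxidation state +1.
After: C3 has 1 bond to C, 2 bonds to H, 1 bond to O → oxidation state -1.
Δ = -1 − (+1) = -2, so this is a reduction at C3.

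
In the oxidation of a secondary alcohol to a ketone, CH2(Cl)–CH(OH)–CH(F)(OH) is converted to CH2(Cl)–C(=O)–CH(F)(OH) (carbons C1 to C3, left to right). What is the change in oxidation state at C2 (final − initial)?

Before: C2 has 2 bonds to C, 1 bond to H, 1 bond to O → oxidation state 0.
After: C2 has 2 bonds to C, 2 bonds to O → oxidation state +2.
Δ = +2 − (0) = +2, so this is an oxidation at C2.

+2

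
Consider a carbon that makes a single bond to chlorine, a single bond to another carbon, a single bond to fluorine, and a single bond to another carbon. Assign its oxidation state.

+2

Count +1 for every bond to an atom more electronegative than carbon and −1 for every bond to one less electronegative; C–C bonds are 0.
The carbon has one bond to C (0), one bond to C (0), one bond to F (+1), one bond to Cl (+1).
Oxidation state = 0 + 0 + 1 + 1 = +2.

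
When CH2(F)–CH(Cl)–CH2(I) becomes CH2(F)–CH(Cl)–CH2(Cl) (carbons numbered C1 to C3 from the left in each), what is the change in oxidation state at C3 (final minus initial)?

0

Before: C3 has 1 bond to C, 2 bonds to H, 1 bond to I → oxidation state -1.
After: C3 has 1 bond to C, 2 bonds to H, 1 bond to Cl → oxidation state -1.
Δ = -1 − (-1) = 0, so no net redox change at C3.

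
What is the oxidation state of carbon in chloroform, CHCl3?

Assign +1 per bond to O/N/halogen, −1 per bond to H or an electropositive element, and 0 per bond to carbon.
The carbon has one bond to H (-1), one bond to Cl (+1), one bond to Cl (+1), one bond to Cl (+1).
Oxidation state = -1 + 1 + 1 + 1 = +2.

+2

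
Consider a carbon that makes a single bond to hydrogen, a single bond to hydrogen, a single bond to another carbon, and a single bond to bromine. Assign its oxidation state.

Bonds to more-electronegative neighbours contribute +1 each, bonds to H or metals contribute −1 each, and C–C bonds contribute 0.
The carbon has one bond to C (0), one bond to H (-1), one bond to Br (+1), one bond to H (-1).
Oxidation state = 0 − 1 + 1 − 1 = -1.

-1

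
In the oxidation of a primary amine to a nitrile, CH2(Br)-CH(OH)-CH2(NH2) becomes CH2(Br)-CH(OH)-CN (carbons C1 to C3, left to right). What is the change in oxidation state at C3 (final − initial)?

Before: C3 has 1 bond to C, 2 bonds to H, 1 bond to N → oxidation state -1.
After: C3 has 1 bond to C, 3 bonds to N → oxidation state +3.
Δ = +3 − (-1) = +4, so this is an oxidation at C3.

+4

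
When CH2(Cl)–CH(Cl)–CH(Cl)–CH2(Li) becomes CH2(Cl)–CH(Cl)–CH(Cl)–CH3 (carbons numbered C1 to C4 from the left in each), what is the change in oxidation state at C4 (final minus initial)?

0

Before: C4 has 1 bond to C, 2 bonds to H, 1 bond to Li → oxidation state -3.
After: C4 has 1 bond to C, 3 bonds to H → oxidation state -3.
Δ = -3 − (-3) = 0, so no net redox change at C4.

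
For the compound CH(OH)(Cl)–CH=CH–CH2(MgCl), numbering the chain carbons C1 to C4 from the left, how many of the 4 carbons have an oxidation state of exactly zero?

Tallying each carbon's bonds:
C1: 1C, 1H, 1O, 1Cl → 0 − 1 + 1 + 1 = +1
C2: 3C, 1H → 0 − 1 = -1
C3: 3C, 1H → 0 − 1 = -1
C4: 1C, 2H, 1Mg → 0 − 2 − 1 = -3
0 carbons meet the condition.

0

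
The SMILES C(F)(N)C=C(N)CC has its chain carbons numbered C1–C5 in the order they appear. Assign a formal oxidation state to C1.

+1

Bonds to more-electronegative neighbours contribute +1 each, bonds to H or metals contribute −1 each, and C–C bonds contribute 0.
C1 has one bond to C (0), one bond to H (-1), one bond to F (+1), one bond to N (+1).
Oxidation state = 0 − 1 + 1 + 1 = +1.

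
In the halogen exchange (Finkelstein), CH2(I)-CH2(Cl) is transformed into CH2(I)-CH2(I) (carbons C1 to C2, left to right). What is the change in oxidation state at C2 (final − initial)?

0

Before: C2 has 1 bond to C, 2 bonds to H, 1 bond to Cl → oxidation state -1.
After: C2 has 1 bond to C, 2 bonds to H, 1 bond to I → oxidation state -1.
Δ = -1 − (-1) = 0, so no net redox change at C2.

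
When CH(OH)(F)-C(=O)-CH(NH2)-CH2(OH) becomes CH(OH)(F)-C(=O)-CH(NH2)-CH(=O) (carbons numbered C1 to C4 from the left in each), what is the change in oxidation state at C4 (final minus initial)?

+2

Before: C4 has 1 bond to C, 2 bonds to H, 1 bond to O → oxidation state -1.
After: C4 has 1 bond to C, 1 bond to H, 2 bonds to O → oxidation state +1.
Δ = +1 − (-1) = +2, so this is an oxidation at C4.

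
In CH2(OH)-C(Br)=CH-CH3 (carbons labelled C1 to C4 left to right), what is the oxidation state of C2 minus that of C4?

C2: 3C, 1Br → 0 + 1 = +1
C4: 1C, 3H → 0 − 3 = -3
Difference: +1 − (-3) = +4.

+4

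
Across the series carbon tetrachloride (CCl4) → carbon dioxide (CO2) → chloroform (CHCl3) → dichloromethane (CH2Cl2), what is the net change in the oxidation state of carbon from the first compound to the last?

-4

Carbon oxidation states along the series — carbon tetrachloride: +4, carbon dioxide: +4, chloroform: +2, dichloromethane: 0.
Net change = 0 − (+4) = -4.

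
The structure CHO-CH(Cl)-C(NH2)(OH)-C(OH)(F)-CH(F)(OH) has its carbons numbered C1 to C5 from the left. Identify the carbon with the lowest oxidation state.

C2

Each bond to a more electronegative atom (O, N, halogen) counts +1, each bond to a less electronegative atom (H, metal, B, Si) counts −1, and each C–C bond counts 0. Tallying each carbon:
C1: 1C, 1H, 2O → 0 − 1 + 2 = +1
C2: 2C, 1H, 1Cl → 0 − 1 + 1 = 0
C3: 2C, 1O, 1N → 0 + 1 + 1 = +2
C4: 2C, 1O, 1F → 0 + 1 + 1 = +2
C5: 1C, 1H, 1O, 1F → 0 − 1 + 1 + 1 = +1
The most reduced carbon is C2 at 0.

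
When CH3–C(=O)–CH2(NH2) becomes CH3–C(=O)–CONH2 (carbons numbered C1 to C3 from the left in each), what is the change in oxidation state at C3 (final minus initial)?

Before: C3 has 1 bond to C, 2 bonds to H, 1 bond to N → oxidation state -1.
After: C3 has 1 bond to C, 2 bonds to O, 1 bond to N → oxidation state +3.
Δ = +3 − (-1) = +4, so this is an oxidation at C3.

+4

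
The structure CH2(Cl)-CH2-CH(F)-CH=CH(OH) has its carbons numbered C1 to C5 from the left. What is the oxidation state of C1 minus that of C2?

+1

C1: 1C, 2H, 1Cl → 0 − 2 + 1 = -1
C2: 2C, 2H → 0 − 2 = -2
Difference: -1 − (-2) = +1.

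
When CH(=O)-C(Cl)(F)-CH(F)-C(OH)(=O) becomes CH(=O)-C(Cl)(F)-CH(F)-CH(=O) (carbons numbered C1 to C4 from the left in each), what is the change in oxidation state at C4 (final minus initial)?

Before: C4 has 1 bond to C, 3 bonds to O → oxidation state +3.
After: C4 has 1 bond to C, 1 bond to H, 2 bonds to O → oxidation state +1.
Δ = +1 − (+3) = -2, so this is a reduction at C4.

-2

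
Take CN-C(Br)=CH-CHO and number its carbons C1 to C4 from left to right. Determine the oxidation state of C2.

Bonds to more-electronegative neighbours contribute +1 each, bonds to H or metals contribute −1 each, and C–C bonds contribute 0.
C2 has one bond to C (0), a double bond to C (2×0 = 0), one bond to Br (+1).
Oxidation state = 0 + 0 + 1 = +1.

+1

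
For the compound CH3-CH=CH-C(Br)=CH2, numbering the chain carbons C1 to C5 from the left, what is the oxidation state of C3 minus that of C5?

C3: 3C, 1H → 0 − 1 = -1
C5: 2C, 2H → 0 − 2 = -2
Difference: -1 − (-2) = +1.

+1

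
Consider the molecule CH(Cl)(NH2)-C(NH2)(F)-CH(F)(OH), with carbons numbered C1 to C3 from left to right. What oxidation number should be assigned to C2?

Count +1 for every bond to an atom more electronegative than carbon and −1 for every bond to one less electronegative; C–C bonds are 0.
C2 has one bond to C (0), one bond to C (0), one bond to N (+1), one bond to F (+1).
Oxidation state = 0 + 0 + 1 + 1 = +2.

+2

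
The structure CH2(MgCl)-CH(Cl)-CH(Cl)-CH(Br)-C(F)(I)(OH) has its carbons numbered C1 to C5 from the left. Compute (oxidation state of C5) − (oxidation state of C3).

C5: 1C, 1O, 1F, 1I → 0 + 1 + 1 + 1 = +3
C3: 2C, 1H, 1Cl → 0 − 1 + 1 = 0
Difference: +3 − (0) = +3.

+3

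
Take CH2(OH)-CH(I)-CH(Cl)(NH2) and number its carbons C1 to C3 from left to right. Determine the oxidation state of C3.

Bonds to more-electronegative neighbours contribute +1 each, bonds to H or metals contribute −1 each, and C–C bonds contribute 0.
C3 has one bond to C (0), one bond to H (-1), one bond to Cl (+1), one bond to N (+1).
Oxidation state = 0 − 1 + 1 + 1 = +1.

+1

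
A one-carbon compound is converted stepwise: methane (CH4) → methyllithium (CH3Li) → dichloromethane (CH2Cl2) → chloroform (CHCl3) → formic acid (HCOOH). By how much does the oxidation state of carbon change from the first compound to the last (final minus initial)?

Carbon oxidation states along the series — methane: -4, methyllithium: -4, dichloromethane: 0, chloroform: +2, formic acid: +2.
Net change = +2 − (-4) = +6.

+6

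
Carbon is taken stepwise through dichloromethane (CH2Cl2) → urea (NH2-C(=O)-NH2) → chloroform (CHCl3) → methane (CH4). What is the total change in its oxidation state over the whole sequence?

-4

Carbon oxidation states along the series — dichloromethane: 0, urea: +4, chloroform: +2, methane: -4.
Net change = -4 − (0) = -4.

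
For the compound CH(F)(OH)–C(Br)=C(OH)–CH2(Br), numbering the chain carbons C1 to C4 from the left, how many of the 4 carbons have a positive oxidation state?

3

Bonds to more-electronegative neighbours contribute +1 each, bonds to H or metals contribute −1 each, and C–C bonds contribute 0. Tallying each carbon:
C1: 1C, 1H, 1O, 1F → 0 − 1 + 1 + 1 = +1
C2: 3C, 1Br → 0 + 1 = +1
C3: 3C, 1O → 0 + 1 = +1
C4: 1C, 2H, 1Br → 0 − 2 + 1 = -1
3 carbons (C1, C2, C3) meet the condition.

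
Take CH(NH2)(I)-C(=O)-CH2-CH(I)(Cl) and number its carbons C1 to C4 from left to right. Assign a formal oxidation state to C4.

+1

C4 has one bond to C (0), one bond to H (-1), one bond to I (+1), one bond to Cl (+1).
Oxidation state = 0 − 1 + 1 + 1 = +1.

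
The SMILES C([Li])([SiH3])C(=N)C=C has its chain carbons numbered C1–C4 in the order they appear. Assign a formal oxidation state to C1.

-3

C1 has one bond to C (0), one bond to H (-1), one bond to Li (-1), one bond to Si (-1).
Oxidation state = 0 − 1 − 1 − 1 = -3.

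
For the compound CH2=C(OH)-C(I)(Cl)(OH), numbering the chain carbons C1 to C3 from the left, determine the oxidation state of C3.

+3

C3 has one bond to C (0), one bond to I (+1), one bond to Cl (+1), one bond to O (+1).
Oxidation state = 0 + 1 + 1 + 1 = +3.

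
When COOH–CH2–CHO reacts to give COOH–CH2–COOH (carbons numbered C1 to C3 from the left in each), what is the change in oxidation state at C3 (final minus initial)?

Before: C3 has 1 bond to C, 1 bond to H, 2 bonds to O → oxidation state +1.
After: C3 has 1 bond to C, 3 bonds to O → oxidation state +3.
Δ = +3 − (+1) = +2, so this is an oxidation at C3.

+2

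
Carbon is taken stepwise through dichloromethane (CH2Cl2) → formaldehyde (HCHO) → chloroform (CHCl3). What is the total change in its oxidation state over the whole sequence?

+2

Carbon oxidation states along the series — dichloromethane: 0, formaldehyde: 0, chloroform: +2.
Net change = +2 − (0) = +2.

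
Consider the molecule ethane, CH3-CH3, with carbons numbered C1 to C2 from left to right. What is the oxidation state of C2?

-3

C2 has one bond to H (-1), one bond to H (-1), one bond to H (-1), one bond to C (0).
Oxidation state = -1 − 1 − 1 + 0 = -3.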